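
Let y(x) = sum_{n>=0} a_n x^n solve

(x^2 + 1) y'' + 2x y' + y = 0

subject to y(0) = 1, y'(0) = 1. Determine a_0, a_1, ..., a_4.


Ansatz: y(x) = sum_{n>=0} a_n x^n, so y'(x) = sum_{n>=1} n a_n x^(n-1) and y''(x) = sum_{n>=2} n(n-1) a_n x^(n-2).
Substitute into P(x) y'' + Q(x) y' + R(x) y = 0 with P(x) = x^2 + 1, Q(x) = 2x, R(x) = 1, and match powers of x.
Initial conditions: a_0 = 1, a_1 = 1.
Setting the coefficient of each power of x to zero and solving order by order (substituting the coefficients already found):
  x^0: 2 a_2 + a_0 = 0  ->  2 a_2 = -a_0 = -1  ->  a_2 = -1/2
  x^1: 6 a_3 + 3 a_1 = 0  ->  6 a_3 = -3 a_1 = -3  ->  a_3 = -1/2
  x^2: 12 a_4 + 7 a_2 = 0  ->  12 a_4 = -7 a_2 = 7/2  ->  a_4 = 7/24
Truncated series: y(x) = 1 + x - (1/2) x^2 - (1/2) x^3 + (7/24) x^4 + O(x^5).

a_0 = 1; a_1 = 1; a_2 = -1/2; a_3 = -1/2; a_4 = 7/24


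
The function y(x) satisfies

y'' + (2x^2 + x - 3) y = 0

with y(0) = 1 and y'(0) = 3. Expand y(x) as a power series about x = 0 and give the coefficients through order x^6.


Ansatz: y(x) = sum_{n>=0} a_n x^n, so y'(x) = sum_{n>=1} n a_n x^(n-1) and y''(x) = sum_{n>=2} n(n-1) a_n x^(n-2).
Substitute into P(x) y'' + Q(x) y' + R(x) y = 0 with P(x) = 1, Q(x) = 0, R(x) = 2x^2 + x - 3, and match powers of x.
Initial conditions: a_0 = 1, a_1 = 3.
Setting the coefficient of each power of x to zero and solving order by order (substituting the coefficients already found):
  x^0: 2 a_2 - 3 a_0 = 0  ->  2 a_2 = 3 a_0 = 3  ->  a_2 = 3/2
  x^1: 6 a_3 - 3 a_1 + a_0 = 0  ->  6 a_3 = 3 a_1 - a_0 = 8  ->  a_3 = 4/3
  x^2: 12 a_4 - 3 a_2 + a_1 + 2 a_0 = 0  ->  12 a_4 = 3 a_2 - a_1 - 2 a_0 = -1/2  ->  a_4 = -1/24
  x^3: 20 a_5 - 3 a_3 + a_2 + 2 a_1 = 0  ->  20 a_5 = 3 a_3 - a_2 - 2 a_1 = -7/2  ->  a_5 = -7/40
  x^4: 30 a_6 - 3 a_4 + a_3 + 2 a_2 = 0  ->  30 a_6 = 3 a_4 - a_3 - 2 a_2 = -107/24  ->  a_6 = -107/720
Truncated series: y(x) = 1 + 3 x + (3/2) x^2 + (4/3) x^3 - (1/24) x^4 - (7/40) x^5 - (107/720) x^6 + O(x^7).

a_0 = 1; a_1 = 3; a_2 = 3/2; a_3 = 4/3; a_4 = -1/24; a_5 = -7/40; a_6 = -107/720


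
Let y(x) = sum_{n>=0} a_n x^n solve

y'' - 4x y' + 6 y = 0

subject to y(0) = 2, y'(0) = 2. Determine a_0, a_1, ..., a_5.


Ansatz: y(x) = sum_{n>=0} a_n x^n, so y'(x) = sum_{n>=1} n a_n x^(n-1) and y''(x) = sum_{n>=2} n(n-1) a_n x^(n-2).
Substitute into P(x) y'' + Q(x) y' + R(x) y = 0 with P(x) = 1, Q(x) = -4x, R(x) = 6, and match powers of x.
Initial conditions: a_0 = 2, a_1 = 2.
Setting the coefficient of each power of x to zero and solving order by order (substituting the coefficients already found):
  x^0: 2 a_2 + 6 a_0 = 0  ->  2 a_2 = -6 a_0 = -12  ->  a_2 = -6
  x^1: 6 a_3 + 2 a_1 = 0  ->  6 a_3 = -2 a_1 = -4  ->  a_3 = -2/3
  x^2: 12 a_4 - 2 a_2 = 0  ->  12 a_4 = 2 a_2 = -12  ->  a_4 = -1
  x^3: 20 a_5 - 6 a_3 = 0  ->  20 a_5 = 6 a_3 = -4  ->  a_5 = -1/5
Truncated series: y(x) = 2 + 2 x - 6 x^2 - (2/3) x^3 - x^4 - (1/5) x^5 + O(x^6).

a_0 = 2; a_1 = 2; a_2 = -6; a_3 = -2/3; a_4 = -1; a_5 = -1/5


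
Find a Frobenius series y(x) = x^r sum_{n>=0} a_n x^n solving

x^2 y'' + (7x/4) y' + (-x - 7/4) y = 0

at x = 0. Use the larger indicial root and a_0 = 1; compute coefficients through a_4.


Write in Frobenius form y'' + (p(x)/x) y' + (q(x)/x^2) y = 0:
  p(x) = 7/4,  q(x) = -x - 7/4.
Indicial equation: r(r-1) + (7/4) r + (-7/4) = 0 -> roots r_1 = 1, r_2 = -7/4.
Take r = r_1 = 1. Let y(x) = x^r sum_{n>=0} a_n x^n with a_0 = 1.
Substitute y = x^r sum a_n x^n and match x^{r+n}. The recurrence is
  D(n) a_n - 1 a_{n-1} = 0,  where D(n) = (r+n)(r+n-1) + (7/4)(r+n) + (-7/4).
  a_n = 1 / D(n) * a_{n-1}.
Since the indicial polynomial factors as (r - r_1)(r - r_2), D(n) = (r_1 + n - r_1)(r_1 + n - r_2) = n(n + 11/4).
Evaluating step by step (a_0 = 1):
  n = 1: D(1) = 1(1 + 11/4) = 15/4; numerator = 1(1) = 1; a_1 = (1)/(15/4) = 4/15
  n = 2: D(2) = 2(2 + 11/4) = 19/2; numerator = 1(4/15) = 4/15; a_2 = (4/15)/(19/2) = 8/285
  n = 3: D(3) = 3(3 + 11/4) = 69/4; numerator = 1(8/285) = 8/285; a_3 = (8/285)/(69/4) = 32/19665
  n = 4: D(4) = 4(4 + 11/4) = 27; numerator = 1(32/19665) = 32/19665; a_4 = (32/19665)/(27) = 32/530955

r = 1; a_0 = 1; a_1 = 4/15; a_2 = 8/285; a_3 = 32/19665; a_4 = 32/530955


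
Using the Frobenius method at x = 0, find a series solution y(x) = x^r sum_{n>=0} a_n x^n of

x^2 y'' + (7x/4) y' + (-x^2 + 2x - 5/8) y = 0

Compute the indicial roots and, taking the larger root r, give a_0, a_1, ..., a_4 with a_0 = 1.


Write in Frobenius form y'' + (p(x)/x) y' + (q(x)/x^2) y = 0:
  p(x) = 7/4,  q(x) = -x^2 + 2x - 5/8.
Indicial equation: r(r-1) + (7/4) r + (-5/8) = 0 -> roots r_1 = 1/2, r_2 = -5/4.
Take r = r_1 = 1/2. Let y(x) = x^r sum_{n>=0} a_n x^n with a_0 = 1.
Substitute y = x^r sum a_n x^n and match x^{r+n}. The recurrence is
  D(n) a_n + 2 a_{n-1} - 1 a_{n-2} = 0,  where D(n) = (r+n)(r+n-1) + (7/4)(r+n) + (-5/8).
  a_n = [-2 a_{n-1} + 1 a_{n-2}] / D(n).
Since the indicial polynomial factors as (r - r_1)(r - r_2), D(n) = (r_1 + n - r_1)(r_1 + n - r_2) = n(n + 7/4).
Evaluating step by step (a_0 = 1):
  n = 1: D(1) = 1(1 + 7/4) = 11/4; numerator = -2(1) = -2; a_1 = (-2)/(11/4) = -8/11
  n = 2: D(2) = 2(2 + 7/4) = 15/2; numerator = -2(-8/11) + 1(1) = 27/11; a_2 = (27/11)/(15/2) = 18/55
  n = 3: D(3) = 3(3 + 7/4) = 57/4; numerator = -2(18/55) + 1(-8/11) = -76/55; a_3 = (-76/55)/(57/4) = -16/165
  n = 4: D(4) = 4(4 + 7/4) = 23; numerator = -2(-16/165) + 1(18/55) = 86/165; a_4 = (86/165)/(23) = 86/3795

r = 1/2; a_0 = 1; a_1 = -8/11; a_2 = 18/55; a_3 = -16/165; a_4 = 86/3795


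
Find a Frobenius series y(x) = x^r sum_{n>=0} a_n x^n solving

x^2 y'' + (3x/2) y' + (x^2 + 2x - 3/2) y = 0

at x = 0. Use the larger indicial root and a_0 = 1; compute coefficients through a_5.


Write in Frobenius form y'' + (p(x)/x) y' + (q(x)/x^2) y = 0:
  p(x) = 3/2,  q(x) = x^2 + 2x - 3/2.
Indicial equation: r(r-1) + (3/2) r + (-3/2) = 0 -> roots r_1 = 1, r_2 = -3/2.
Take r = r_1 = 1. Let y(x) = x^r sum_{n>=0} a_n x^n with a_0 = 1.
Substitute y = x^r sum a_n x^n and match x^{r+n}. The recurrence is
  D(n) a_n + 2 a_{n-1} + 1 a_{n-2} = 0,  where D(n) = (r+n)(r+n-1) + (3/2)(r+n) + (-3/2).
  a_n = [-2 a_{n-1} - 1 a_{n-2}] / D(n).
Since the indicial polynomial factors as (r - r_1)(r - r_2), D(n) = (r_1 + n - r_1)(r_1 + n - r_2) = n(n + 5/2).
Evaluating step by step (a_0 = 1):
  n = 1: D(1) = 1(1 + 5/2) = 7/2; numerator = -2(1) = -2; a_1 = (-2)/(7/2) = -4/7
  n = 2: D(2) = 2(2 + 5/2) = 9; numerator = -2(-4/7) - 1(1) = 1/7; a_2 = (1/7)/(9) = 1/63
  n = 3: D(3) = 3(3 + 5/2) = 33/2; numerator = -2(1/63) - 1(-4/7) = 34/63; a_3 = (34/63)/(33/2) = 68/2079
  n = 4: D(4) = 4(4 + 5/2) = 26; numerator = -2(68/2079) - 1(1/63) = -169/2079; a_4 = (-169/2079)/(26) = -13/4158
  n = 5: D(5) = 5(5 + 5/2) = 75/2; numerator = -2(-13/4158) - 1(68/2079) = -5/189; a_5 = (-5/189)/(75/2) = -2/2835

r = 1; a_0 = 1; a_1 = -4/7; a_2 = 1/63; a_3 = 68/2079; a_4 = -13/4158; a_5 = -2/2835


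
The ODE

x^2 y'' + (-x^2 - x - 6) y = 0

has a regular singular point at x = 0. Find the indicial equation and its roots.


Divide by x^2 to reach normal form y'' + P_1(x) y' + P_2(x) y = 0 with P_1(x) = 0 and P_2(x) = -1 - 1/x - 6/x^2.
x = 0 is a singular point because the y-coefficient -1 - 1/x - 6/x^2 has a pole at x = 0.
It is a regular singular point because x P_1(x) = p(x) = 0 and x^2 P_2(x) = q(x) = -x^2 - x - 6 are polynomials, hence analytic at x = 0.
p(0) = 0,  q(0) = -6.
Indicial equation: r(r-1) + p(0) r + q(0) = 0, i.e. r^2 + (p(0) - 1) r + q(0) = 0, i.e. r^2 - 1 r - 6 = 0.
Discriminant: (-1)^2 - 4(-6) = 25, so r = (1 ± 5)/2.
Solving: r_1 = 3, r_2 = -2.

indicial: r^2 - 1 r - 6 = 0; roots r_1 = 3, r_2 = -2


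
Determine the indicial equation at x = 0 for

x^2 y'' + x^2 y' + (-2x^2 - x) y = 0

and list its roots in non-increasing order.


Divide by x^2 to reach normal form y'' + P_1(x) y' + P_2(x) y = 0 with P_1(x) = 1 and P_2(x) = -2 - 1/x.
x = 0 is a singular point because the y-coefficient -2 - 1/x has a pole at x = 0.
It is a regular singular point because x P_1(x) = p(x) = x and x^2 P_2(x) = q(x) = -2x^2 - x are polynomials, hence analytic at x = 0.
p(0) = 0,  q(0) = 0.
Indicial equation: r(r-1) + p(0) r + q(0) = 0, i.e. r^2 + (p(0) - 1) r + q(0) = 0, i.e. r^2 - 1 r = 0.
Discriminant: (-1)^2 - 4(0) = 1, so r = (1 ± 1)/2.
Solving: r_1 = 1, r_2 = 0.

indicial: r^2 - 1 r = 0; roots r_1 = 1, r_2 = 0


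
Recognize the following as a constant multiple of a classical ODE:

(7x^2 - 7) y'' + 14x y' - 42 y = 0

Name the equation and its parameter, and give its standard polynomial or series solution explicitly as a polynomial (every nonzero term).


All three coefficients share the factor -7; dividing through by -7 gives  (1 - x^2) y'' - 2x y' + 6 y = 0.
This matches the Legendre equation (1 - x^2) y'' - 2x y' + n(n+1) y = 0 (note the -2x y' term) with n(n+1) = 6, so n = 2; the polynomial solution is P_2(x).
With y = sum_k a_k x^k, matching x^k gives (k+2)(k+1) a_{k+2} = [k(k+1) - n(n+1)] a_k = (k - 2)(k + 3) a_k. The right side vanishes at k = 2, so the series with the parity of 2 terminates at degree 2.
Standard normalization (P_n(1) = 1): leading coefficient (2n)!/(2^n (n!)^2) = 24/(4*4) = 3/2, so a_2 = 3/2. Work downward with a_k = (k+1)(k+2) a_{k+2} / ((k - 2)(k + 3)):
  a_0 = (1)(2)(3/2) / ((0 - 2)(0 + 3)) = 3/(-6) = -1/2
Hence P_2(x) = 3 x^2/2 - 1/2.

P_2(x); series = 3 x^2/2 - 1/2


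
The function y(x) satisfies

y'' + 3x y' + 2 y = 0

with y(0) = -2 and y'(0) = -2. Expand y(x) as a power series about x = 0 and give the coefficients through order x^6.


Ansatz: y(x) = sum_{n>=0} a_n x^n, so y'(x) = sum_{n>=1} n a_n x^(n-1) and y''(x) = sum_{n>=2} n(n-1) a_n x^(n-2).
Substitute into P(x) y'' + Q(x) y' + R(x) y = 0 with P(x) = 1, Q(x) = 3x, R(x) = 2, and match powers of x.
Initial conditions: a_0 = -2, a_1 = -2.
Setting the coefficient of each power of x to zero and solving order by order (substituting the coefficients already found):
  x^0: 2 a_2 + 2 a_0 = 0  ->  2 a_2 = -2 a_0 = 4  ->  a_2 = 2
  x^1: 6 a_3 + 5 a_1 = 0  ->  6 a_3 = -5 a_1 = 10  ->  a_3 = 5/3
  x^2: 12 a_4 + 8 a_2 = 0  ->  12 a_4 = -8 a_2 = -16  ->  a_4 = -4/3
  x^3: 20 a_5 + 11 a_3 = 0  ->  20 a_5 = -11 a_3 = -55/3  ->  a_5 = -11/12
  x^4: 30 a_6 + 14 a_4 = 0  ->  30 a_6 = -14 a_4 = 56/3  ->  a_6 = 28/45
Truncated series: y(x) = -2 - 2 x + 2 x^2 + (5/3) x^3 - (4/3) x^4 - (11/12) x^5 + (28/45) x^6 + O(x^7).

a_0 = -2; a_1 = -2; a_2 = 2; a_3 = 5/3; a_4 = -4/3; a_5 = -11/12; a_6 = 28/45


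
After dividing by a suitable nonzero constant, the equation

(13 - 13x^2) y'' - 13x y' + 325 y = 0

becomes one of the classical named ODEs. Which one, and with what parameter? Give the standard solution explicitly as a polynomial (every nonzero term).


All three coefficients share the factor 13; dividing through by 13 gives  (1 - x^2) y'' - x y' + 25 y = 0.
This matches the Chebyshev equation (1 - x^2) y'' - x y' + n^2 y = 0 (note the -x y' term, not -2x y') with n^2 = 25, so n = 5; the polynomial solution is T_5(x).
With y = sum_k a_k x^k, matching x^k gives (k+2)(k+1) a_{k+2} = (k^2 - n^2) a_k = (k - 5)(k + 5) a_k. The right side vanishes at k = 5, so the series with the parity of 5 terminates at degree 5.
Standard normalization: leading coefficient of T_n is 2^(n-1), so a_5 = 2^4 = 16. Work downward with a_k = (k+1)(k+2) a_{k+2} / ((k - 5)(k + 5)):
  a_3 = (4)(5)(16) / ((3 - 5)(3 + 5)) = 320/(-16) = -20
  a_1 = (2)(3)(-20) / ((1 - 5)(1 + 5)) = -120/(-24) = 5
Hence T_5(x) = 16 x^5 - 20 x^3 + 5 x.

T_5(x); series = 16 x^5 - 20 x^3 + 5 x


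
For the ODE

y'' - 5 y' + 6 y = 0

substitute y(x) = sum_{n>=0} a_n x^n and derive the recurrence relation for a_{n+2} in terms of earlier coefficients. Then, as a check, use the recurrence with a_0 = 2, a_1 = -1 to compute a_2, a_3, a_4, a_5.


Substitute y = sum_n a_n x^n.
y''(x) has coefficient (n+2)(n+1) a_{n+2} at x^n;
-5 y'(x) has coefficient -5 (n+1) a_{n+1} at x^n;
6 y(x) has coefficient 6 a_n at x^n.
Matching x^n: (n+2)(n+1) a_{n+2} - 5 (n+1) a_{n+1} + 6 a_n = 0.
Thus a_{n+2} = [5 (n+1) a_{n+1} - 6 a_n] / ((n+1)(n+2)).

Check with a_0 = 2, a_1 = -1 (apply the recurrence for n = 0, 1, 2, 3): a_0 = 2, a_1 = -1, a_2 = -17/2, a_3 = -79/6, a_4 = -293/24, a_5 = -991/120.

a_(n+2) = [5 (n+1) a_(n+1) - 6 a_n] / ((n+1)(n+2)); check: a_0 = 2, a_1 = -1, a_2 = -17/2, a_3 = -79/6, a_4 = -293/24, a_5 = -991/120


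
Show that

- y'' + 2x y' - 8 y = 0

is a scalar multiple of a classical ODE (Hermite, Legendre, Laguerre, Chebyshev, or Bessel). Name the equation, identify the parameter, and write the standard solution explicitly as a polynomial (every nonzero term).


All three coefficients share the factor -1; dividing through by -1 gives  y'' - 2x y' + 8 y = 0.
This matches the Hermite equation y'' - 2x y' + 2n y = 0 with 2n = 8, so n = 4; the polynomial solution is H_4(x).
With y = sum_k a_k x^k, matching x^k gives (k+2)(k+1) a_{k+2} = 2(k - n) a_k = 2(k - 4) a_k. The right side vanishes at k = 4, so the series with the parity of 4 terminates at degree 4.
Standard normalization: leading coefficient of H_n is 2^n, so a_4 = 2^4 = 16. Work downward with a_k = (k+1)(k+2) a_{k+2} / (2(k - n)):
  a_2 = (3)(4)(16) / (2(2 - 4)) = 192/(-4) = -48
  a_0 = (1)(2)(-48) / (2(0 - 4)) = -96/(-8) = 12
Hence H_4(x) = 16 x^4 - 48 x^2 + 12.

H_4(x); series = 16 x^4 - 48 x^2 + 12


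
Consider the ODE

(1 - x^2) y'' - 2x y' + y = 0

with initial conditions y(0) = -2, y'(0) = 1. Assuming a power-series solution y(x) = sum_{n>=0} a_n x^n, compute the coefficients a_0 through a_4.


Ansatz: y(x) = sum_{n>=0} a_n x^n, so y'(x) = sum_{n>=1} n a_n x^(n-1) and y''(x) = sum_{n>=2} n(n-1) a_n x^(n-2).
Substitute into P(x) y'' + Q(x) y' + R(x) y = 0 with P(x) = 1 - x^2, Q(x) = -2x, R(x) = 1, and match powers of x.
Initial conditions: a_0 = -2, a_1 = 1.
Setting the coefficient of each power of x to zero and solving order by order (substituting the coefficients already found):
  x^0: 2 a_2 + a_0 = 0  ->  2 a_2 = -a_0 = 2  ->  a_2 = 1
  x^1: 6 a_3 - a_1 = 0  ->  6 a_3 = a_1 = 1  ->  a_3 = 1/6
  x^2: 12 a_4 - 5 a_2 = 0  ->  12 a_4 = 5 a_2 = 5  ->  a_4 = 5/12
Truncated series: y(x) = -2 + x + x^2 + (1/6) x^3 + (5/12) x^4 + O(x^5).

a_0 = -2; a_1 = 1; a_2 = 1; a_3 = 1/6; a_4 = 5/12


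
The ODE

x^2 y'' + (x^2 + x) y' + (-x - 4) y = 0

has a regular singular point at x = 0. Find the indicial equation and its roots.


Divide by x^2 to reach normal form y'' + P_1(x) y' + P_2(x) y = 0 with P_1(x) = 1 + 1/x and P_2(x) = -1/x - 4/x^2.
x = 0 is a singular point because the y'-coefficient 1 + 1/x has a pole at x = 0 and the y-coefficient -1/x - 4/x^2 has a pole at x = 0.
It is a regular singular point because x P_1(x) = p(x) = x + 1 and x^2 P_2(x) = q(x) = -x - 4 are polynomials, hence analytic at x = 0.
p(0) = 1,  q(0) = -4.
Indicial equation: r(r-1) + p(0) r + q(0) = 0, i.e. r^2 + (p(0) - 1) r + q(0) = 0, i.e. r^2 - 4 = 0.
Discriminant: (0)^2 - 4(-4) = 16, so r = (0 ± 4)/2.
Solving: r_1 = 2, r_2 = -2.

indicial: r^2 - 4 = 0; roots r_1 = 2, r_2 = -2


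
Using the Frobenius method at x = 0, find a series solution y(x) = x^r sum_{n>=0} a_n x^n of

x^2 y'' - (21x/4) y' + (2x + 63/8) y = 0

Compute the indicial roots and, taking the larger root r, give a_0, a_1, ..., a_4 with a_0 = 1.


Write in Frobenius form y'' + (p(x)/x) y' + (q(x)/x^2) y = 0:
  p(x) = -21/4,  q(x) = 2x + 63/8.
Indicial equation: r(r-1) + (-21/4) r + (63/8) = 0 -> roots r_1 = 9/2, r_2 = 7/4.
Take r = r_1 = 9/2. Let y(x) = x^r sum_{n>=0} a_n x^n with a_0 = 1.
Substitute y = x^r sum a_n x^n and match x^{r+n}. The recurrence is
  D(n) a_n + 2 a_{n-1} = 0,  where D(n) = (r+n)(r+n-1) + (-21/4)(r+n) + (63/8).
  a_n = -2 / D(n) * a_{n-1}.
Since the indicial polynomial factors as (r - r_1)(r - r_2), D(n) = (r_1 + n - r_1)(r_1 + n - r_2) = n(n + 11/4).
Evaluating step by step (a_0 = 1):
  n = 1: D(1) = 1(1 + 11/4) = 15/4; numerator = -2(1) = -2; a_1 = (-2)/(15/4) = -8/15
  n = 2: D(2) = 2(2 + 11/4) = 19/2; numerator = -2(-8/15) = 16/15; a_2 = (16/15)/(19/2) = 32/285
  n = 3: D(3) = 3(3 + 11/4) = 69/4; numerator = -2(32/285) = -64/285; a_3 = (-64/285)/(69/4) = -256/19665
  n = 4: D(4) = 4(4 + 11/4) = 27; numerator = -2(-256/19665) = 512/19665; a_4 = (512/19665)/(27) = 512/530955

r = 9/2; a_0 = 1; a_1 = -8/15; a_2 = 32/285; a_3 = -256/19665; a_4 = 512/530955


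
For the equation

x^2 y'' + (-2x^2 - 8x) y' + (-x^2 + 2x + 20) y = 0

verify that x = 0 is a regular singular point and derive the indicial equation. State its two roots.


Divide by x^2 to reach normal form y'' + P_1(x) y' + P_2(x) y = 0 with P_1(x) = -2 - 8/x and P_2(x) = -1 + 2/x + 20/x^2.
x = 0 is a singular point because the y'-coefficient -2 - 8/x has a pole at x = 0 and the y-coefficient -1 + 2/x + 20/x^2 has a pole at x = 0.
It is a regular singular point because x P_1(x) = p(x) = -2x - 8 and x^2 P_2(x) = q(x) = -x^2 + 2x + 20 are polynomials, hence analytic at x = 0.
p(0) = -8,  q(0) = 20.
Indicial equation: r(r-1) + p(0) r + q(0) = 0, i.e. r^2 + (p(0) - 1) r + q(0) = 0, i.e. r^2 - 9 r + 20 = 0.
Discriminant: (-9)^2 - 4(20) = 1, so r = (9 ± 1)/2.
Solving: r_1 = 5, r_2 = 4.

indicial: r^2 - 9 r + 20 = 0; roots r_1 = 5, r_2 = 4


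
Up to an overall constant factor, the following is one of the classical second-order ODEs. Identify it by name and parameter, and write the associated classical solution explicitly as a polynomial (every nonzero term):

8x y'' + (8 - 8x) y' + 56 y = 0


All three coefficients share the factor 8; dividing through by 8 gives  x y'' + (1 - x) y' + 7 y = 0.
This matches the Laguerre equation x y'' + (1 - x) y' + n y = 0 with n = 7; the polynomial solution is L_7(x).
With y = sum_k a_k x^k, matching x^k gives (k+1)k a_{k+1} + (k+1) a_{k+1} - k a_k + n a_k = 0, i.e. (k+1)^2 a_{k+1} = (k - n) a_k = (k - 7) a_k. The right side vanishes at k = 7, so the series terminates at degree 7.
Standard normalization L_n(0) = 1 gives a_0 = 1. Work upward with a_{k+1} = (k - 7) a_k / (k+1)^2:
  a_1 = (0 - 7)(1) / 1^2 = -7/1 = -7
  a_2 = (1 - 7)(-7) / 2^2 = 42/4 = 21/2
  a_3 = (2 - 7)(21/2) / 3^2 = (-105/2)/9 = -35/6
  a_4 = (3 - 7)(-35/6) / 4^2 = (70/3)/16 = 35/24
  a_5 = (4 - 7)(35/24) / 5^2 = (-35/8)/25 = -7/40
  a_6 = (5 - 7)(-7/40) / 6^2 = (7/20)/36 = 7/720
  a_7 = (6 - 7)(7/720) / 7^2 = (-7/720)/49 = -1/5040
Hence L_7(x) = -x^7/5040 + 7 x^6/720 - 7 x^5/40 + 35 x^4/24 - 35 x^3/6 + 21 x^2/2 - 7 x + 1.

L_7(x); series = -x^7/5040 + 7 x^6/720 - 7 x^5/40 + 35 x^4/24 - 35 x^3/6 + 21 x^2/2 - 7 x + 1


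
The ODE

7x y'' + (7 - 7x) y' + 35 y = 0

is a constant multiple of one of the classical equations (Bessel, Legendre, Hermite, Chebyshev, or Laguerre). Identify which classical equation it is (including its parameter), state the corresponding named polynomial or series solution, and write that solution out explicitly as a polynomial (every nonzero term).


All three coefficients share the factor 7; dividing through by 7 gives  x y'' + (1 - x) y' + 5 y = 0.
This matches the Laguerre equation x y'' + (1 - x) y' + n y = 0 with n = 5; the polynomial solution is L_5(x).
With y = sum_k a_k x^k, matching x^k gives (k+1)k a_{k+1} + (k+1) a_{k+1} - k a_k + n a_k = 0, i.e. (k+1)^2 a_{k+1} = (k - n) a_k = (k - 5) a_k. The right side vanishes at k = 5, so the series terminates at degree 5.
Standard normalization L_n(0) = 1 gives a_0 = 1. Work upward with a_{k+1} = (k - 5) a_k / (k+1)^2:
  a_1 = (0 - 5)(1) / 1^2 = -5/1 = -5
  a_2 = (1 - 5)(-5) / 2^2 = 20/4 = 5
  a_3 = (2 - 5)(5) / 3^2 = -15/9 = -5/3
  a_4 = (3 - 5)(-5/3) / 4^2 = (10/3)/16 = 5/24
  a_5 = (4 - 5)(5/24) / 5^2 = (-5/24)/25 = -1/120
Hence L_5(x) = -x^5/120 + 5 x^4/24 - 5 x^3/3 + 5 x^2 - 5 x + 1.

L_5(x); series = -x^5/120 + 5 x^4/24 - 5 x^3/3 + 5 x^2 - 5 x + 1


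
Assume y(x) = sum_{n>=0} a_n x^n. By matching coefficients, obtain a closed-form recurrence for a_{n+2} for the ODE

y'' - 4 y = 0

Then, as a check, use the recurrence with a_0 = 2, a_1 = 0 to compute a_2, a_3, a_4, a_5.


Substitute y = sum_n a_n x^n into y'' + (const) y = 0.
y''(x) = sum_{n>=0} (n+2)(n+1) a_{n+2} x^n.
The ODE becomes sum_n [(n+2)(n+1) a_{n+2} - 4 a_n] x^n = 0.
Setting each coefficient to zero gives the recurrence:
  (n+2)(n+1) a_{n+2} - 4 a_n = 0,
  a_{n+2} = 4 / ((n+1)(n+2)) a_n.

Check with a_0 = 2, a_1 = 0 (apply the recurrence for n = 0, 1, 2, 3): a_0 = 2, a_1 = 0, a_2 = 4, a_3 = 0, a_4 = 4/3, a_5 = 0.

a_{n+2} = 4/((n+1)(n+2)) * a_n; check: a_0 = 2, a_1 = 0, a_2 = 4, a_3 = 0, a_4 = 4/3, a_5 = 0


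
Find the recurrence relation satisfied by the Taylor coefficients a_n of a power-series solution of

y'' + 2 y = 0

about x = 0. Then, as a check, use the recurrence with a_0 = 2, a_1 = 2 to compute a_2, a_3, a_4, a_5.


Substitute y = sum_n a_n x^n into y'' + (const) y = 0.
y''(x) = sum_{n>=0} (n+2)(n+1) a_{n+2} x^n.
The ODE becomes sum_n [(n+2)(n+1) a_{n+2} + 2 a_n] x^n = 0.
Setting each coefficient to zero gives the recurrence:
  (n+2)(n+1) a_{n+2} + 2 a_n = 0,
  a_{n+2} = -2 / ((n+1)(n+2)) a_n.

Check with a_0 = 2, a_1 = 2 (apply the recurrence for n = 0, 1, 2, 3): a_0 = 2, a_1 = 2, a_2 = -2, a_3 = -2/3, a_4 = 1/3, a_5 = 1/15.

a_{n+2} = -2/((n+1)(n+2)) * a_n; check: a_0 = 2, a_1 = 2, a_2 = -2, a_3 = -2/3, a_4 = 1/3, a_5 = 1/15


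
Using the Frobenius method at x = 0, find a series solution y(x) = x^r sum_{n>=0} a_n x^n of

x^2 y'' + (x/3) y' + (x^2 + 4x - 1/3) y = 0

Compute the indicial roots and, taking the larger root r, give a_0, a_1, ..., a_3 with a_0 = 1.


Write in Frobenius form y'' + (p(x)/x) y' + (q(x)/x^2) y = 0:
  p(x) = 1/3,  q(x) = x^2 + 4x - 1/3.
Indicial equation: r(r-1) + (1/3) r + (-1/3) = 0 -> roots r_1 = 1, r_2 = -1/3.
Take r = r_1 = 1. Let y(x) = x^r sum_{n>=0} a_n x^n with a_0 = 1.
Substitute y = x^r sum a_n x^n and match x^{r+n}. The recurrence is
  D(n) a_n + 4 a_{n-1} + 1 a_{n-2} = 0,  where D(n) = (r+n)(r+n-1) + (1/3)(r+n) + (-1/3).
  a_n = [-4 a_{n-1} - 1 a_{n-2}] / D(n).
Since the indicial polynomial factors as (r - r_1)(r - r_2), D(n) = (r_1 + n - r_1)(r_1 + n - r_2) = n(n + 4/3).
Evaluating step by step (a_0 = 1):
  n = 1: D(1) = 1(1 + 4/3) = 7/3; numerator = -4(1) = -4; a_1 = (-4)/(7/3) = -12/7
  n = 2: D(2) = 2(2 + 4/3) = 20/3; numerator = -4(-12/7) - 1(1) = 41/7; a_2 = (41/7)/(20/3) = 123/140
  n = 3: D(3) = 3(3 + 4/3) = 13; numerator = -4(123/140) - 1(-12/7) = -9/5; a_3 = (-9/5)/(13) = -9/65

r = 1; a_0 = 1; a_1 = -12/7; a_2 = 123/140; a_3 = -9/65


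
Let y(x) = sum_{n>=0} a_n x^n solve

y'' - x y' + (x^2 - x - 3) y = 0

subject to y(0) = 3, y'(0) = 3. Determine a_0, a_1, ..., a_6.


Ansatz: y(x) = sum_{n>=0} a_n x^n, so y'(x) = sum_{n>=1} n a_n x^(n-1) and y''(x) = sum_{n>=2} n(n-1) a_n x^(n-2).
Substitute into P(x) y'' + Q(x) y' + R(x) y = 0 with P(x) = 1, Q(x) = -x, R(x) = x^2 - x - 3, and match powers of x.
Initial conditions: a_0 = 3, a_1 = 3.
Setting the coefficient of each power of x to zero and solving order by order (substituting the coefficients already found):
  x^0: 2 a_2 - 3 a_0 = 0  ->  2 a_2 = 3 a_0 = 9  ->  a_2 = 9/2
  x^1: 6 a_3 - 4 a_1 - a_0 = 0  ->  6 a_3 = 4 a_1 + a_0 = 15  ->  a_3 = 5/2
  x^2: 12 a_4 - 5 a_2 - a_1 + a_0 = 0  ->  12 a_4 = 5 a_2 + a_1 - a_0 = 45/2  ->  a_4 = 15/8
  x^3: 20 a_5 - 6 a_3 - a_2 + a_1 = 0  ->  20 a_5 = 6 a_3 + a_2 - a_1 = 33/2  ->  a_5 = 33/40
  x^4: 30 a_6 - 7 a_4 - a_3 + a_2 = 0  ->  30 a_6 = 7 a_4 + a_3 - a_2 = 89/8  ->  a_6 = 89/240
Truncated series: y(x) = 3 + 3 x + (9/2) x^2 + (5/2) x^3 + (15/8) x^4 + (33/40) x^5 + (89/240) x^6 + O(x^7).

a_0 = 3; a_1 = 3; a_2 = 9/2; a_3 = 5/2; a_4 = 15/8; a_5 = 33/40; a_6 = 89/240


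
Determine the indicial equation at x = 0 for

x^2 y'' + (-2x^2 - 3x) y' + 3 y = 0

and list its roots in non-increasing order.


Divide by x^2 to reach normal form y'' + P_1(x) y' + P_2(x) y = 0 with P_1(x) = -2 - 3/x and P_2(x) = 3/x^2.
x = 0 is a singular point because the y'-coefficient -2 - 3/x has a pole at x = 0 and the y-coefficient 3/x^2 has a pole at x = 0.
It is a regular singular point because x P_1(x) = p(x) = -2x - 3 and x^2 P_2(x) = q(x) = 3 are polynomials, hence analytic at x = 0.
p(0) = -3,  q(0) = 3.
Indicial equation: r(r-1) + p(0) r + q(0) = 0, i.e. r^2 + (p(0) - 1) r + q(0) = 0, i.e. r^2 - 4 r + 3 = 0.
Discriminant: (-4)^2 - 4(3) = 4, so r = (4 ± 2)/2.
Solving: r_1 = 3, r_2 = 1.

indicial: r^2 - 4 r + 3 = 0; roots r_1 = 3, r_2 = 1


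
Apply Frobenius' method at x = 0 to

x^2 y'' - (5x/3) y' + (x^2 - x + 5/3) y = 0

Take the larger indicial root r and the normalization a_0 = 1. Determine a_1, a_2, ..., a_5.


Write in Frobenius form y'' + (p(x)/x) y' + (q(x)/x^2) y = 0:
  p(x) = -5/3,  q(x) = x^2 - x + 5/3.
Indicial equation: r(r-1) + (-5/3) r + (5/3) = 0 -> roots r_1 = 5/3, r_2 = 1.
Take r = r_1 = 5/3. Let y(x) = x^r sum_{n>=0} a_n x^n with a_0 = 1.
Substitute y = x^r sum a_n x^n and match x^{r+n}. The recurrence is
  D(n) a_n - 1 a_{n-1} + 1 a_{n-2} = 0,  where D(n) = (r+n)(r+n-1) + (-5/3)(r+n) + (5/3).
  a_n = [1 a_{n-1} - 1 a_{n-2}] / D(n).
Since the indicial polynomial factors as (r - r_1)(r - r_2), D(n) = (r_1 + n - r_1)(r_1 + n - r_2) = n(n + 2/3).
Evaluating step by step (a_0 = 1):
  n = 1: D(1) = 1(1 + 2/3) = 5/3; numerator = 1(1) = 1; a_1 = (1)/(5/3) = 3/5
  n = 2: D(2) = 2(2 + 2/3) = 16/3; numerator = 1(3/5) - 1(1) = -2/5; a_2 = (-2/5)/(16/3) = -3/40
  n = 3: D(3) = 3(3 + 2/3) = 11; numerator = 1(-3/40) - 1(3/5) = -27/40; a_3 = (-27/40)/(11) = -27/440
  n = 4: D(4) = 4(4 + 2/3) = 56/3; numerator = 1(-27/440) - 1(-3/40) = 3/220; a_4 = (3/220)/(56/3) = 9/12320
  n = 5: D(5) = 5(5 + 2/3) = 85/3; numerator = 1(9/12320) - 1(-27/440) = 153/2464; a_5 = (153/2464)/(85/3) = 27/12320

r = 5/3; a_0 = 1; a_1 = 3/5; a_2 = -3/40; a_3 = -27/440; a_4 = 9/12320; a_5 = 27/12320


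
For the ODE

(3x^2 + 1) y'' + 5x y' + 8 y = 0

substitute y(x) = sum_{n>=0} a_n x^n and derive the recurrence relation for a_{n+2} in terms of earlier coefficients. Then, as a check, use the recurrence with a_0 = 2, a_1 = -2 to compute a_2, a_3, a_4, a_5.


Substitute y = sum_n a_n x^n.
(1 + 3 x^2) y'' contributes (n+2)(n+1) a_{n+2} + 3 n(n-1) a_n at x^n.
5 x y'(x) contributes 5 n a_n at x^n.
8 y(x) contributes 8 a_n at x^n.
Matching x^n: (n+2)(n+1) a_{n+2} + (3 n(n-1) + 5 n + 8) a_n = 0.
Thus a_{n+2} = (-3 n(n-1) - 5 n - 8) / ((n+1)(n+2)) * a_n.

Check with a_0 = 2, a_1 = -2 (apply the recurrence for n = 0, 1, 2, 3): a_0 = 2, a_1 = -2, a_2 = -8, a_3 = 13/3, a_4 = 16, a_5 = -533/60.

a_(n+2) = (-3 n(n-1) - 5 n - 8) / ((n+1)(n+2)) * a_n; check: a_0 = 2, a_1 = -2, a_2 = -8, a_3 = 13/3, a_4 = 16, a_5 = -533/60


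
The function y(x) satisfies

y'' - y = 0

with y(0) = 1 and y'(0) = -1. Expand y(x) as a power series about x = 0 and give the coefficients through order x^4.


Ansatz: y(x) = sum_{n>=0} a_n x^n, so y'(x) = sum_{n>=1} n a_n x^(n-1) and y''(x) = sum_{n>=2} n(n-1) a_n x^(n-2).
Substitute into P(x) y'' + Q(x) y' + R(x) y = 0 with P(x) = 1, Q(x) = 0, R(x) = -1, and match powers of x.
Initial conditions: a_0 = 1, a_1 = -1.
Setting the coefficient of each power of x to zero and solving order by order (substituting the coefficients already found):
  x^0: 2 a_2 - a_0 = 0  ->  2 a_2 = a_0 = 1  ->  a_2 = 1/2
  x^1: 6 a_3 - a_1 = 0  ->  6 a_3 = a_1 = -1  ->  a_3 = -1/6
  x^2: 12 a_4 - a_2 = 0  ->  12 a_4 = a_2 = 1/2  ->  a_4 = 1/24
Truncated series: y(x) = 1 - x + (1/2) x^2 - (1/6) x^3 + (1/24) x^4 + O(x^5).

a_0 = 1; a_1 = -1; a_2 = 1/2; a_3 = -1/6; a_4 = 1/24


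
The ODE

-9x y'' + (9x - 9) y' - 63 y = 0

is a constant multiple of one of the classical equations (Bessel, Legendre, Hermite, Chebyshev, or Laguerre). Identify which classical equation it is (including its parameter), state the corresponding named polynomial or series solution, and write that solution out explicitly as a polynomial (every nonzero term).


All three coefficients share the factor -9; dividing through by -9 gives  x y'' + (1 - x) y' + 7 y = 0.
This matches the Laguerre equation x y'' + (1 - x) y' + n y = 0 with n = 7; the polynomial solution is L_7(x).
With y = sum_k a_k x^k, matching x^k gives (k+1)k a_{k+1} + (k+1) a_{k+1} - k a_k + n a_k = 0, i.e. (k+1)^2 a_{k+1} = (k - n) a_k = (k - 7) a_k. The right side vanishes at k = 7, so the series terminates at degree 7.
Standard normalization L_n(0) = 1 gives a_0 = 1. Work upward with a_{k+1} = (k - 7) a_k / (k+1)^2:
  a_1 = (0 - 7)(1) / 1^2 = -7/1 = -7
  a_2 = (1 - 7)(-7) / 2^2 = 42/4 = 21/2
  a_3 = (2 - 7)(21/2) / 3^2 = (-105/2)/9 = -35/6
  a_4 = (3 - 7)(-35/6) / 4^2 = (70/3)/16 = 35/24
  a_5 = (4 - 7)(35/24) / 5^2 = (-35/8)/25 = -7/40
  a_6 = (5 - 7)(-7/40) / 6^2 = (7/20)/36 = 7/720
  a_7 = (6 - 7)(7/720) / 7^2 = (-7/720)/49 = -1/5040
Hence L_7(x) = -x^7/5040 + 7 x^6/720 - 7 x^5/40 + 35 x^4/24 - 35 x^3/6 + 21 x^2/2 - 7 x + 1.

L_7(x); series = -x^7/5040 + 7 x^6/720 - 7 x^5/40 + 35 x^4/24 - 35 x^3/6 + 21 x^2/2 - 7 x + 1


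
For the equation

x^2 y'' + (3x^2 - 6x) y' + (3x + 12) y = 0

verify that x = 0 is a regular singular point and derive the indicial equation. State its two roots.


Divide by x^2 to reach normal form y'' + P_1(x) y' + P_2(x) y = 0 with P_1(x) = 3 - 6/x and P_2(x) = 3/x + 12/x^2.
x = 0 is a singular point because the y'-coefficient 3 - 6/x has a pole at x = 0 and the y-coefficient 3/x + 12/x^2 has a pole at x = 0.
It is a regular singular point because x P_1(x) = p(x) = 3x - 6 and x^2 P_2(x) = q(x) = 3x + 12 are polynomials, hence analytic at x = 0.
p(0) = -6,  q(0) = 12.
Indicial equation: r(r-1) + p(0) r + q(0) = 0, i.e. r^2 + (p(0) - 1) r + q(0) = 0, i.e. r^2 - 7 r + 12 = 0.
Discriminant: (-7)^2 - 4(12) = 1, so r = (7 ± 1)/2.
Solving: r_1 = 4, r_2 = 3.

indicial: r^2 - 7 r + 12 = 0; roots r_1 = 4, r_2 = 3


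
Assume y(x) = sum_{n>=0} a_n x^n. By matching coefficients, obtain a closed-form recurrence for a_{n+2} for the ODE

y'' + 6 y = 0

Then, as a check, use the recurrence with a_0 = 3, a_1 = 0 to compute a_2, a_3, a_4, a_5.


Substitute y = sum_n a_n x^n into y'' + (const) y = 0.
y''(x) = sum_{n>=0} (n+2)(n+1) a_{n+2} x^n.
The ODE becomes sum_n [(n+2)(n+1) a_{n+2} + 6 a_n] x^n = 0.
Setting each coefficient to zero gives the recurrence:
  (n+2)(n+1) a_{n+2} + 6 a_n = 0,
  a_{n+2} = -6 / ((n+1)(n+2)) a_n.

Check with a_0 = 3, a_1 = 0 (apply the recurrence for n = 0, 1, 2, 3): a_0 = 3, a_1 = 0, a_2 = -9, a_3 = 0, a_4 = 9/2, a_5 = 0.

a_{n+2} = -6/((n+1)(n+2)) * a_n; check: a_0 = 3, a_1 = 0, a_2 = -9, a_3 = 0, a_4 = 9/2, a_5 = 0


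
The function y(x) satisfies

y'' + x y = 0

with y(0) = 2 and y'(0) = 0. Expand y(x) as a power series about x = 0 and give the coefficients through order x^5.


Ansatz: y(x) = sum_{n>=0} a_n x^n, so y'(x) = sum_{n>=1} n a_n x^(n-1) and y''(x) = sum_{n>=2} n(n-1) a_n x^(n-2).
Substitute into P(x) y'' + Q(x) y' + R(x) y = 0 with P(x) = 1, Q(x) = 0, R(x) = x, and match powers of x.
Initial conditions: a_0 = 2, a_1 = 0.
Setting the coefficient of each power of x to zero and solving order by order (substituting the coefficients already found):
  x^0: 2 a_2 = 0  ->  a_2 = 0
  x^1: 6 a_3 + a_0 = 0  ->  6 a_3 = -a_0 = -2  ->  a_3 = -1/3
  x^2: 12 a_4 + a_1 = 0  ->  12 a_4 = -a_1 = 0  ->  a_4 = 0
  x^3: 20 a_5 + a_2 = 0  ->  20 a_5 = -a_2 = 0  ->  a_5 = 0
Truncated series: y(x) = 2 - (1/3) x^3 + O(x^6).

a_0 = 2; a_1 = 0; a_2 = 0; a_3 = -1/3; a_4 = 0; a_5 = 0


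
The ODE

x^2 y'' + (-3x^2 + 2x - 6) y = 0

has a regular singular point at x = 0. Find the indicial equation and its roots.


Divide by x^2 to reach normal form y'' + P_1(x) y' + P_2(x) y = 0 with P_1(x) = 0 and P_2(x) = -3 + 2/x - 6/x^2.
x = 0 is a singular point because the y-coefficient -3 + 2/x - 6/x^2 has a pole at x = 0.
It is a regular singular point because x P_1(x) = p(x) = 0 and x^2 P_2(x) = q(x) = -3x^2 + 2x - 6 are polynomials, hence analytic at x = 0.
p(0) = 0,  q(0) = -6.
Indicial equation: r(r-1) + p(0) r + q(0) = 0, i.e. r^2 + (p(0) - 1) r + q(0) = 0, i.e. r^2 - 1 r - 6 = 0.
Discriminant: (-1)^2 - 4(-6) = 25, so r = (1 ± 5)/2.
Solving: r_1 = 3, r_2 = -2.

indicial: r^2 - 1 r - 6 = 0; roots r_1 = 3, r_2 = -2


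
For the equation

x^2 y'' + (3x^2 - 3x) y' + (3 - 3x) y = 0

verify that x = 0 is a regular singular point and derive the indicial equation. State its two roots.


Divide by x^2 to reach normal form y'' + P_1(x) y' + P_2(x) y = 0 with P_1(x) = 3 - 3/x and P_2(x) = -3/x + 3/x^2.
x = 0 is a singular point because the y'-coefficient 3 - 3/x has a pole at x = 0 and the y-coefficient -3/x + 3/x^2 has a pole at x = 0.
It is a regular singular point because x P_1(x) = p(x) = 3x - 3 and x^2 P_2(x) = q(x) = 3 - 3x are polynomials, hence analytic at x = 0.
p(0) = -3,  q(0) = 3.
Indicial equation: r(r-1) + p(0) r + q(0) = 0, i.e. r^2 + (p(0) - 1) r + q(0) = 0, i.e. r^2 - 4 r + 3 = 0.
Discriminant: (-4)^2 - 4(3) = 4, so r = (4 ± 2)/2.
Solving: r_1 = 3, r_2 = 1.

indicial: r^2 - 4 r + 3 = 0; roots r_1 = 3, r_2 = 1


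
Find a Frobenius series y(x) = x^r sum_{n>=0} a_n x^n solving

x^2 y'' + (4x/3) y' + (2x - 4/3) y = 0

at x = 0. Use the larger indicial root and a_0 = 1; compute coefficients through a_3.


Write in Frobenius form y'' + (p(x)/x) y' + (q(x)/x^2) y = 0:
  p(x) = 4/3,  q(x) = 2x - 4/3.
Indicial equation: r(r-1) + (4/3) r + (-4/3) = 0 -> roots r_1 = 1, r_2 = -4/3.
Take r = r_1 = 1. Let y(x) = x^r sum_{n>=0} a_n x^n with a_0 = 1.
Substitute y = x^r sum a_n x^n and match x^{r+n}. The recurrence is
  D(n) a_n + 2 a_{n-1} = 0,  where D(n) = (r+n)(r+n-1) + (4/3)(r+n) + (-4/3).
  a_n = -2 / D(n) * a_{n-1}.
Since the indicial polynomial factors as (r - r_1)(r - r_2), D(n) = (r_1 + n - r_1)(r_1 + n - r_2) = n(n + 7/3).
Evaluating step by step (a_0 = 1):
  n = 1: D(1) = 1(1 + 7/3) = 10/3; numerator = -2(1) = -2; a_1 = (-2)/(10/3) = -3/5
  n = 2: D(2) = 2(2 + 7/3) = 26/3; numerator = -2(-3/5) = 6/5; a_2 = (6/5)/(26/3) = 9/65
  n = 3: D(3) = 3(3 + 7/3) = 16; numerator = -2(9/65) = -18/65; a_3 = (-18/65)/(16) = -9/520

r = 1; a_0 = 1; a_1 = -3/5; a_2 = 9/65; a_3 = -9/520


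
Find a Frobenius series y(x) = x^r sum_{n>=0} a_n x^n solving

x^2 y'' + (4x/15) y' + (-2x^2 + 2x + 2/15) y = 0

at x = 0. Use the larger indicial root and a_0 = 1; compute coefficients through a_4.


Write in Frobenius form y'' + (p(x)/x) y' + (q(x)/x^2) y = 0:
  p(x) = 4/15,  q(x) = -2x^2 + 2x + 2/15.
Indicial equation: r(r-1) + (4/15) r + (2/15) = 0 -> roots r_1 = 2/5, r_2 = 1/3.
Take r = r_1 = 2/5. Let y(x) = x^r sum_{n>=0} a_n x^n with a_0 = 1.
Substitute y = x^r sum a_n x^n and match x^{r+n}. The recurrence is
  D(n) a_n + 2 a_{n-1} - 2 a_{n-2} = 0,  where D(n) = (r+n)(r+n-1) + (4/15)(r+n) + (2/15).
  a_n = [-2 a_{n-1} + 2 a_{n-2}] / D(n).
Since the indicial polynomial factors as (r - r_1)(r - r_2), D(n) = (r_1 + n - r_1)(r_1 + n - r_2) = n(n + 1/15).
Evaluating step by step (a_0 = 1):
  n = 1: D(1) = 1(1 + 1/15) = 16/15; numerator = -2(1) = -2; a_1 = (-2)/(16/15) = -15/8
  n = 2: D(2) = 2(2 + 1/15) = 62/15; numerator = -2(-15/8) + 2(1) = 23/4; a_2 = (23/4)/(62/15) = 345/248
  n = 3: D(3) = 3(3 + 1/15) = 46/5; numerator = -2(345/248) + 2(-15/8) = -405/62; a_3 = (-405/62)/(46/5) = -2025/2852
  n = 4: D(4) = 4(4 + 1/15) = 244/15; numerator = -2(-2025/2852) + 2(345/248) = 11985/2852; a_4 = (11985/2852)/(244/15) = 179775/695888

r = 2/5; a_0 = 1; a_1 = -15/8; a_2 = 345/248; a_3 = -2025/2852; a_4 = 179775/695888


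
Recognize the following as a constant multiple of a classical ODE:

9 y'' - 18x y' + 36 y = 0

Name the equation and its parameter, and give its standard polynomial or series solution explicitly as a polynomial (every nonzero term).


All three coefficients share the factor 9; dividing through by 9 gives  y'' - 2x y' + 4 y = 0.
This matches the Hermite equation y'' - 2x y' + 2n y = 0 with 2n = 4, so n = 2; the polynomial solution is H_2(x).
With y = sum_k a_k x^k, matching x^k gives (k+2)(k+1) a_{k+2} = 2(k - n) a_k = 2(k - 2) a_k. The right side vanishes at k = 2, so the series with the parity of 2 terminates at degree 2.
Standard normalization: leading coefficient of H_n is 2^n, so a_2 = 2^2 = 4. Work downward with a_k = (k+1)(k+2) a_{k+2} / (2(k - n)):
  a_0 = (1)(2)(4) / (2(0 - 2)) = 8/(-4) = -2
Hence H_2(x) = 4 x^2 - 2.

H_2(x); series = 4 x^2 - 2


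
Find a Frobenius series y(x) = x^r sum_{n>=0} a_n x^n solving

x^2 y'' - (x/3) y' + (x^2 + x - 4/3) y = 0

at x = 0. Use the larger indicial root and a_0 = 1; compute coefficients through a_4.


Write in Frobenius form y'' + (p(x)/x) y' + (q(x)/x^2) y = 0:
  p(x) = -1/3,  q(x) = x^2 + x - 4/3.
Indicial equation: r(r-1) + (-1/3) r + (-4/3) = 0 -> roots r_1 = 2, r_2 = -2/3.
Take r = r_1 = 2. Let y(x) = x^r sum_{n>=0} a_n x^n with a_0 = 1.
Substitute y = x^r sum a_n x^n and match x^{r+n}. The recurrence is
  D(n) a_n + 1 a_{n-1} + 1 a_{n-2} = 0,  where D(n) = (r+n)(r+n-1) + (-1/3)(r+n) + (-4/3).
  a_n = [-1 a_{n-1} - 1 a_{n-2}] / D(n).
Since the indicial polynomial factors as (r - r_1)(r - r_2), D(n) = (r_1 + n - r_1)(r_1 + n - r_2) = n(n + 8/3).
Evaluating step by step (a_0 = 1):
  n = 1: D(1) = 1(1 + 8/3) = 11/3; numerator = -1(1) = -1; a_1 = (-1)/(11/3) = -3/11
  n = 2: D(2) = 2(2 + 8/3) = 28/3; numerator = -1(-3/11) - 1(1) = -8/11; a_2 = (-8/11)/(28/3) = -6/77
  n = 3: D(3) = 3(3 + 8/3) = 17; numerator = -1(-6/77) - 1(-3/11) = 27/77; a_3 = (27/77)/(17) = 27/1309
  n = 4: D(4) = 4(4 + 8/3) = 80/3; numerator = -1(27/1309) - 1(-6/77) = 75/1309; a_4 = (75/1309)/(80/3) = 45/20944

r = 2; a_0 = 1; a_1 = -3/11; a_2 = -6/77; a_3 = 27/1309; a_4 = 45/20944


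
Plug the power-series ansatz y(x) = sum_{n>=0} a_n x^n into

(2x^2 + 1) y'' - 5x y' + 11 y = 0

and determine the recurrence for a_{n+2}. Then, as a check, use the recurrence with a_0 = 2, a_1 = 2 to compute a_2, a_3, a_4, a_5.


Substitute y = sum_n a_n x^n.
(1 + 2 x^2) y'' contributes (n+2)(n+1) a_{n+2} + 2 n(n-1) a_n at x^n.
-5 x y'(x) contributes -5 n a_n at x^n.
11 y(x) contributes 11 a_n at x^n.
Matching x^n: (n+2)(n+1) a_{n+2} + (2 n(n-1) - 5 n + 11) a_n = 0.
Thus a_{n+2} = (-2 n(n-1) + 5 n - 11) / ((n+1)(n+2)) * a_n.

Check with a_0 = 2, a_1 = 2 (apply the recurrence for n = 0, 1, 2, 3): a_0 = 2, a_1 = 2, a_2 = -11, a_3 = -2, a_4 = 55/12, a_5 = 4/5.

a_(n+2) = (-2 n(n-1) + 5 n - 11) / ((n+1)(n+2)) * a_n; check: a_0 = 2, a_1 = 2, a_2 = -11, a_3 = -2, a_4 = 55/12, a_5 = 4/5


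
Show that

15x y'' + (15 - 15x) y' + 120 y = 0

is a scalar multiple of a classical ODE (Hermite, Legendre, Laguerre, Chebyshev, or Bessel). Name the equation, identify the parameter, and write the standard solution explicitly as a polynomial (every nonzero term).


All three coefficients share the factor 15; dividing through by 15 gives  x y'' + (1 - x) y' + 8 y = 0.
This matches the Laguerre equation x y'' + (1 - x) y' + n y = 0 with n = 8; the polynomial solution is L_8(x).
With y = sum_k a_k x^k, matching x^k gives (k+1)k a_{k+1} + (k+1) a_{k+1} - k a_k + n a_k = 0, i.e. (k+1)^2 a_{k+1} = (k - n) a_k = (k - 8) a_k. The right side vanishes at k = 8, so the series terminates at degree 8.
Standard normalization L_n(0) = 1 gives a_0 = 1. Work upward with a_{k+1} = (k - 8) a_k / (k+1)^2:
  a_1 = (0 - 8)(1) / 1^2 = -8/1 = -8
  a_2 = (1 - 8)(-8) / 2^2 = 56/4 = 14
  a_3 = (2 - 8)(14) / 3^2 = -84/9 = -28/3
  a_4 = (3 - 8)(-28/3) / 4^2 = (140/3)/16 = 35/12
  a_5 = (4 - 8)(35/12) / 5^2 = (-35/3)/25 = -7/15
  a_6 = (5 - 8)(-7/15) / 6^2 = (7/5)/36 = 7/180
  a_7 = (6 - 8)(7/180) / 7^2 = (-7/90)/49 = -1/630
  a_8 = (7 - 8)(-1/630) / 8^2 = (1/630)/64 = 1/40320
Hence L_8(x) = x^8/40320 - x^7/630 + 7 x^6/180 - 7 x^5/15 + 35 x^4/12 - 28 x^3/3 + 14 x^2 - 8 x + 1.

L_8(x); series = x^8/40320 - x^7/630 + 7 x^6/180 - 7 x^5/15 + 35 x^4/12 - 28 x^3/3 + 14 x^2 - 8 x + 1


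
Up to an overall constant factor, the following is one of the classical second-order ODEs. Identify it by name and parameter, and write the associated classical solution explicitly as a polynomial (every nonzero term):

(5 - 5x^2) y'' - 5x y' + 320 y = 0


All three coefficients share the factor 5; dividing through by 5 gives  (1 - x^2) y'' - x y' + 64 y = 0.
This matches the Chebyshev equation (1 - x^2) y'' - x y' + n^2 y = 0 (note the -x y' term, not -2x y') with n^2 = 64, so n = 8; the polynomial solution is T_8(x).
With y = sum_k a_k x^k, matching x^k gives (k+2)(k+1) a_{k+2} = (k^2 - n^2) a_k = (k - 8)(k + 8) a_k. The right side vanishes at k = 8, so the series with the parity of 8 terminates at degree 8.
Standard normalization: leading coefficient of T_n is 2^(n-1), so a_8 = 2^7 = 128. Work downward with a_k = (k+1)(k+2) a_{k+2} / ((k - 8)(k + 8)):
  a_6 = (7)(8)(128) / ((6 - 8)(6 + 8)) = 7168/(-28) = -256
  a_4 = (5)(6)(-256) / ((4 - 8)(4 + 8)) = -7680/(-48) = 160
  a_2 = (3)(4)(160) / ((2 - 8)(2 + 8)) = 1920/(-60) = -32
  a_0 = (1)(2)(-32) / ((0 - 8)(0 + 8)) = -64/(-64) = 1
Hence T_8(x) = 128 x^8 - 256 x^6 + 160 x^4 - 32 x^2 + 1.

T_8(x); series = 128 x^8 - 256 x^6 + 160 x^4 - 32 x^2 + 1
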